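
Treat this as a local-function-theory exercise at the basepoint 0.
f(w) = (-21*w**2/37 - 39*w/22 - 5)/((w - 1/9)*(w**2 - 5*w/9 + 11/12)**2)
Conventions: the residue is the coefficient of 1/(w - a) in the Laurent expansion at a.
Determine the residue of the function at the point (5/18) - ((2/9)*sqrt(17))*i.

The residue is (111170556/32137127) - ((115489212507/297204150496)*sqrt(17))*i.

The factor w**2 - 5*w/9 + 11/12 splits as (w - a)(w - a') with a = (5/18) - ((2/9)*sqrt(17))*i, a' = (5/18) + ((2/9)*sqrt(17))*i. At the order-2 pole a set g(w) = (w - a)^2*f(w) = [(-21*w**2/37 - 39*w/22 - 5)/(w - 1/9)] / (w - a')^2.
Order-2 pole: residue = g'(a); g'((5/18) - ((2/9)*sqrt(17))*i) = (111170556/32137127) - ((115489212507/297204150496)*sqrt(17))*i, so the residue is (111170556/32137127) - ((115489212507/297204150496)*sqrt(17))*i.


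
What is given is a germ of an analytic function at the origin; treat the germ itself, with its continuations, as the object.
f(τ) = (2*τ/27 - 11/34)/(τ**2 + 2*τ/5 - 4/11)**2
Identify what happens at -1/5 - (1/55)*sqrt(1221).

The denominator factor τ**2 + 2*τ/5 - 4/11 vanishes at -1/5 - (1/55)*sqrt(1221) and appears to the power 2; the numerator there equals -1553/4590 - (2/1485)*sqrt(1221), nonzero, and no other factor vanishes.
Hence a pole whose order is the multiplicity, 2.

The point is a pole of order 2.


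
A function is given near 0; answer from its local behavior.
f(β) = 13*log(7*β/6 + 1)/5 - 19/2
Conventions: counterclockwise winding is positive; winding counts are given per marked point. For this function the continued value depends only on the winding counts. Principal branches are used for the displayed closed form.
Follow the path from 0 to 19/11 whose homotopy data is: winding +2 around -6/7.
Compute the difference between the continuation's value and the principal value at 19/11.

The rational part is single-valued and drops out of the difference; each branch term changes only by its own monodromy.
(13/5)*log(1 - β/(-6/7)): each positive loop around -6/7 adds 2*pi*i to the log, so winding +2 contributes (13/5)*(2)*2*pi*i = (52/5)*pi*i.
Summing the contributions at β = 19/11 gives (52/5)*pi*i.

Continued minus principal equals (52/5)*pi*i.


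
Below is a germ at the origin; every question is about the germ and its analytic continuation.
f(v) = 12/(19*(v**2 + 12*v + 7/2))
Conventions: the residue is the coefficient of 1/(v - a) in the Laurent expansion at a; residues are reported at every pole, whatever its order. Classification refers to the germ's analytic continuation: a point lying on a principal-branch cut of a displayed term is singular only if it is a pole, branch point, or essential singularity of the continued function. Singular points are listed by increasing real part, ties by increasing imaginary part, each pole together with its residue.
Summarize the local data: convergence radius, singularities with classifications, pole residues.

Denominator factor (v**2 + 12*v + 7/2): discriminant 130, real irrational roots -6 + (1/2)*sqrt(130) and -6 - (1/2)*sqrt(130); poles of order 1, moduli 6 - (1/2)*sqrt(130) and 6 + (1/2)*sqrt(130).
The radius of convergence is the smallest modulus among the singular points: 6 - (1/2)*sqrt(130).
The factor v**2 + 12*v + 7/2 splits as (v - a)(v - a') with a = -6 - (1/2)*sqrt(130), a' = -6 + (1/2)*sqrt(130). At the order-1 pole a set g(v) = (v - a)*f(v) = [12/19] / (v - a').
Simple pole: residue = g(a) at a = -6 - (1/2)*sqrt(130), which is -(6/1235)*sqrt(130).
The factor v**2 + 12*v + 7/2 splits as (v - a)(v - a') with a = -6 + (1/2)*sqrt(130), a' = -6 - (1/2)*sqrt(130). At the order-1 pole a set g(v) = (v - a)*f(v) = [12/19] / (v - a').
Simple pole: residue = g(a) at a = -6 + (1/2)*sqrt(130), which is (6/1235)*sqrt(130).
List the singular points by increasing real part (a conjugate pair: the negative imaginary part first).

Radius of convergence at 0: 6 - (1/2)*sqrt(130).
At -6 - (1/2)*sqrt(130): a pole of order 1; residue -(6/1235)*sqrt(130).
At -6 + (1/2)*sqrt(130): a pole of order 1; residue (6/1235)*sqrt(130).


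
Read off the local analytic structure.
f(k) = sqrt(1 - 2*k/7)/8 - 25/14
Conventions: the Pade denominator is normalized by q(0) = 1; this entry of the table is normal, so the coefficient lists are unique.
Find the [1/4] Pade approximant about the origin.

The Pade approximant has numerator coefficients [-93/56, 64563809/194224520]; denominator coefficients [1, -731528/3468295, 72829/48556130, 6143/169946455, 3823/1903400296].

Taylor coefficients needed (expand at 0): a_0 = -93/56, a_1 = -1/56, a_2 = -1/784, a_3 = -1/5488, a_4 = -5/153664, a_5 = -1/153664.
Write the denominator as Q(k) = 1 + q1*k + q2*k^2 + q3*k^3 + q4*k^4. Requiring Q*f - P = O(k^6) with deg P <= 1 kills the coefficients of k^2..k^5 in Q*f:
  k^2: a_2 + q1*a_1 + q2*a_0 = 0, i.e. -1/784 + (-1/56)*q1 + (-93/56)*q2 = 0.
  k^3: a_3 + q1*a_2 + q2*a_1 + q3*a_0 = 0, i.e. -1/5488 + (-1/784)*q1 + (-1/56)*q2 + (-93/56)*q3 = 0.
  k^4: a_4 + q1*a_3 + q2*a_2 + q3*a_1 + q4*a_0 = 0, i.e. -5/153664 + (-1/5488)*q1 + (-1/784)*q2 + (-1/56)*q3 + (-93/56)*q4 = 0.
  k^5: a_5 + q1*a_4 + q2*a_3 + q3*a_2 + q4*a_1 = 0, i.e. -1/153664 + (-5/153664)*q1 + (-1/5488)*q2 + (-1/784)*q3 + (-1/56)*q4 = 0.
Solving this linear system: q1 = -731528/3468295, q2 = 72829/48556130, q3 = 6143/169946455, q4 = 3823/1903400296.
The numerator is Q*f truncated at degree 1: P0 = a_0 = -93/56; P1 = a_1 + q1*a_0 = 64563809/194224520.


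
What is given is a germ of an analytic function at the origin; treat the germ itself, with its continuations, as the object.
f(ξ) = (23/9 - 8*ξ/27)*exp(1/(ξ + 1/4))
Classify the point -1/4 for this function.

The point is an essential singularity.

The exponent 1/(ξ - (-1/4)) has a pole at -1/4, so exp(1/(ξ - (-1/4))) takes every nonzero value near it: an essential singularity (not a pole of any order).


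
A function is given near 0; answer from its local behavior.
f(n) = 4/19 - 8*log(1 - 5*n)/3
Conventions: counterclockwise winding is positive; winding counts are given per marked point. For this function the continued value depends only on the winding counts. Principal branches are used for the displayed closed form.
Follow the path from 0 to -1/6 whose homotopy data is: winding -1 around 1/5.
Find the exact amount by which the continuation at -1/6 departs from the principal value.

Continued minus principal equals (16/3)*pi*i.

The rational part is single-valued and drops out of the difference; each branch term changes only by its own monodromy.
(-8/3)*log(1 - n/(1/5)): each positive loop around 1/5 adds 2*pi*i to the log, so winding -1 contributes (-8/3)*(-1)*2*pi*i = (16/3)*pi*i.
Summing the contributions at n = -1/6 gives (16/3)*pi*i.


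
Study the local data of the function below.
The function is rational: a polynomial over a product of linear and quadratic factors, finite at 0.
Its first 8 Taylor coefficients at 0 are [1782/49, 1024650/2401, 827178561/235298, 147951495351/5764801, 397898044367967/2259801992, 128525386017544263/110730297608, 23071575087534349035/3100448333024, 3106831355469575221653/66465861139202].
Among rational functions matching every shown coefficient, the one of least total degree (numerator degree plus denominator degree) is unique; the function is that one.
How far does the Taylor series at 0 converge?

The radius of convergence is 2/11.

No rational of total degree below 6 reproduces all 8 coefficients; solving the [0/6] Pade equations on them gives f(v) = 8/(11*(v - 2/11)**2*(v**2 - 2*v/7 + 7/9)**2), whose expansion matches every shown term.
Denominator factor (v**2 - 2*v/7 + 7/9)^2: discriminant -1336/441, complex-conjugate roots (1/7) + ((1/21)*sqrt(334))*i and (1/7) - ((1/21)*sqrt(334))*i; poles of order 2, moduli (1/3)*sqrt(7) and (1/3)*sqrt(7).
Denominator factor (v - 2/11)^2: pole of order 2 at 2/11, modulus 2/11.
The radius of convergence is the smallest modulus among the singular points: 2/11.


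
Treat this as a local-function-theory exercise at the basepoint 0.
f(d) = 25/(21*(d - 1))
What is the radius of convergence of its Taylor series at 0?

Denominator factor (d - 1): pole of order 1 at 1, modulus 1.
The radius of convergence is the smallest modulus among the singular points: 1.

The radius of convergence is 1.


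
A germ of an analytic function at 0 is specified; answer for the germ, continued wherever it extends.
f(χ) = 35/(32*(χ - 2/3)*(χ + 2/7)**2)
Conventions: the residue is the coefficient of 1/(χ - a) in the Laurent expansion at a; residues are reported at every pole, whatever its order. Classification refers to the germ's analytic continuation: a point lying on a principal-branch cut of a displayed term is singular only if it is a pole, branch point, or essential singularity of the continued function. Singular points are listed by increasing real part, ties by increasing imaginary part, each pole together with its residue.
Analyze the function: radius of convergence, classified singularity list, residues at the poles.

Radius of convergence at 0: 2/7.
At -2/7: a pole of order 2; residue -3087/2560.
At 2/3: a pole of order 1; residue 3087/2560.

Denominator factor (χ - 2/3): pole of order 1 at 2/3, modulus 2/3.
Denominator factor (χ + 2/7)^2: pole of order 2 at -2/7, modulus 2/7.
The radius of convergence is the smallest modulus among the singular points: 2/7.
At the order-2 pole -2/7 set g(χ) = (χ - (-2/7))^2*f(χ) = 35/(32*(χ - 2/3)).
Order-2 pole: residue = g'(a); g'(-2/7) = -3087/2560, so the residue is -3087/2560.
At the order-1 pole 2/3 set g(χ) = (χ - (2/3))*f(χ) = 35/(32*(χ + 2/7)**2).
Simple pole: residue = g(a) at a = 2/3, which is 3087/2560.
List the singular points by increasing real part (a conjugate pair: the negative imaginary part first).


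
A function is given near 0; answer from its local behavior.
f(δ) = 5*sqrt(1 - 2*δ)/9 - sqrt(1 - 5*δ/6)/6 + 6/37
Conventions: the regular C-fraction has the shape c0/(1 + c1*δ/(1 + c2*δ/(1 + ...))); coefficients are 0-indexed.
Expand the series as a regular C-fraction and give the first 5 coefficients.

Taylor coefficients (expand at 0): a_0 = 367/666, a_1 = -35/72, a_2 = -455/1728, a_3 = -5635/20736, a_4 = -342475/995328.
c0 = a_0 = 367/666. Peel one level at a time: if S = 1 + c*δ/S' with S'(0) = 1, then c is the δ-coefficient of S and S' = c*δ/(S - 1).
S_1 = c0/f = 1 + (1295/1468)*δ + (16240595/12930144)*δ^2 + ...; c1 = 1295/1468.
S_2 = c1*δ/(S_1 - 1) = 1 + (-12541/8808)*δ + (-17/64)*δ^2 + ...; c2 = -12541/8808.
S_3 = c2*δ/(S_2 - 1) = 1 + (-18717/100328)*δ + (-13462259869/90591368256)*δ^2 + ...; c3 = -18717/100328.
S_4 = c3*δ/(S_3 - 1) = 1 + (-36681907/46050552)*δ + ...; c4 = -36681907/46050552.

The regular C-fraction coefficients are [367/666, 1295/1468, -12541/8808, -18717/100328, -36681907/46050552].


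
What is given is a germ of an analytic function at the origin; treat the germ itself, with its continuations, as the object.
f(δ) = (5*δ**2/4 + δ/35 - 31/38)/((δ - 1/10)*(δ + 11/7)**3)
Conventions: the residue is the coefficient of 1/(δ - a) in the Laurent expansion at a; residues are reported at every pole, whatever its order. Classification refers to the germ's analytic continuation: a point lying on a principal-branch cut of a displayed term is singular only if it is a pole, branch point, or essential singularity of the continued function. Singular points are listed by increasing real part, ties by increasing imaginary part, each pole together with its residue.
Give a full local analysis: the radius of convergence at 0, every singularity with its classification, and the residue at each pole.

Radius of convergence at 0: 1/10.
At -11/7: a pole of order 3; residue 10432835/60861294.
At 1/10: a pole of order 1; residue -10432835/60861294.

Denominator factor (δ - 1/10): pole of order 1 at 1/10, modulus 1/10.
Denominator factor (δ + 11/7)^3: pole of order 3 at -11/7, modulus 11/7.
The radius of convergence is the smallest modulus among the singular points: 1/10.
At the order-3 pole -11/7 set g(δ) = (δ - (-11/7))^3*f(δ) = (5*δ**2/4 + δ/35 - 31/38)/(δ - 1/10).
Order-3 pole: residue = g''(a)/2; g''(-11/7) = 10432835/30430647, so the residue is 10432835/60861294.
At the order-1 pole 1/10 set g(δ) = (δ - (1/10))*f(δ) = (5*δ**2/4 + δ/35 - 31/38)/(δ + 11/7)**3.
Simple pole: residue = g(a) at a = 1/10, which is -10432835/60861294.
List the singular points by increasing real part (a conjugate pair: the negative imaginary part first).


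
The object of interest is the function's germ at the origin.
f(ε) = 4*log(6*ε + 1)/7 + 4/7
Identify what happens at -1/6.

The term (4/7)*log(1 - ε/(-1/6)) has argument 1 - -1/6/(-1/6) = 0 at -1/6: a logarithmic (infinitely-sheeted) branch point; the remaining terms are analytic or single-valued there.

The point is a logarithmic branch point.


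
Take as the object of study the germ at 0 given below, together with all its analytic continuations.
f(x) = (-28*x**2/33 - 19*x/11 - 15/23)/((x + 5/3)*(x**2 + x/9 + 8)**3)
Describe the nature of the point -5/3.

The denominator factor x + 5/3 vanishes at -5/3 and appears to the power 1; the numerator there equals -890/6831, nonzero, and no other factor vanishes.
Hence a pole whose order is the multiplicity, 1.

The point is a pole of order 1.


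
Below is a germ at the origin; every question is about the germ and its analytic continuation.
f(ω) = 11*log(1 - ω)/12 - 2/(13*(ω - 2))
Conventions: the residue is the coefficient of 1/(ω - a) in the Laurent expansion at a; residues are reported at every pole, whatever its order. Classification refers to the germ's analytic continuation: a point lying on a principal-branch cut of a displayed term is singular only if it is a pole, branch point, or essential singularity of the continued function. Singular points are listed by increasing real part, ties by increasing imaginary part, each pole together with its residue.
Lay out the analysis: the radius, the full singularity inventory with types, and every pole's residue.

Denominator factor (ω - 2): pole of order 1 at 2, modulus 2.
Branch term (11/12)*log(1 - ω/(1)): its argument vanishes at ω = 1, a logarithmic branch point, modulus 1.
The radius of convergence is the smallest modulus among the singular points: 1.
The branch term is analytic at 2 and contributes nothing to the residue; only the rational part matters.
At the order-1 pole 2 set g(ω) = (ω - (2))*(rational part) = -2/13.
Simple pole: residue = g(a) at a = 2, which is -2/13.
List the singular points by increasing real part (a conjugate pair: the negative imaginary part first).

Radius of convergence at 0: 1.
At 1: a logarithmic branch point.
At 2: a pole of order 1; residue -2/13.


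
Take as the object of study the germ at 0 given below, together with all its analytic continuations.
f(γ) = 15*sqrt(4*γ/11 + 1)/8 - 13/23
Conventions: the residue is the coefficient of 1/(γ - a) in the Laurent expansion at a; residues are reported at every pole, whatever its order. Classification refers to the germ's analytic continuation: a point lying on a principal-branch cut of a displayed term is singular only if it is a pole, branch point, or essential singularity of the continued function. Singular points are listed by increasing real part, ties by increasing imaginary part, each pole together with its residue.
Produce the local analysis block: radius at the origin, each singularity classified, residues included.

Branch term (15/8)*sqrt(1 - γ/(-11/4)): its argument vanishes at γ = -11/4, a square-root branch point, modulus 11/4.
The radius of convergence is the smallest modulus among the singular points: 11/4.

Radius of convergence at 0: 11/4.
At -11/4: an algebraic (square-root) branch point.


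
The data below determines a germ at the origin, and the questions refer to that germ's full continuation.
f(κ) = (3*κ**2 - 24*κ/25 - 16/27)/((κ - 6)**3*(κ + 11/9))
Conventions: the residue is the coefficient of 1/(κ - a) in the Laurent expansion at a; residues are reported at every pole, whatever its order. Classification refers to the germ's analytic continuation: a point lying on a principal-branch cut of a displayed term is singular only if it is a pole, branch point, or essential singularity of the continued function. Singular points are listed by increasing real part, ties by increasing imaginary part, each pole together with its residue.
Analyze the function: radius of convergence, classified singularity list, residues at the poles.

Radius of convergence at 0: 11/9.
At -11/9: a pole of order 1; residue -92259/6865625.
At 6: a pole of order 3; residue 92259/6865625.

Denominator factor (κ + 11/9): pole of order 1 at -11/9, modulus 11/9.
Denominator factor (κ - 6)^3: pole of order 3 at 6, modulus 6.
The radius of convergence is the smallest modulus among the singular points: 11/9.
At the order-1 pole -11/9 set g(κ) = (κ - (-11/9))*f(κ) = (3*κ**2 - 24*κ/25 - 16/27)/(κ - 6)**3.
Simple pole: residue = g(a) at a = -11/9, which is -92259/6865625.
At the order-3 pole 6 set g(κ) = (κ - (6))^3*f(κ) = (3*κ**2 - 24*κ/25 - 16/27)/(κ + 11/9).
Order-3 pole: residue = g''(a)/2; g''(6) = 184518/6865625, so the residue is 92259/6865625.
List the singular points by increasing real part (a conjugate pair: the negative imaginary part first).


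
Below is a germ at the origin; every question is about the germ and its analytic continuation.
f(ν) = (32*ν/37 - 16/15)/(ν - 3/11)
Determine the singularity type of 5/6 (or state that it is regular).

Denominator factors: ν - 3/11 = 37/66 at ν = 5/6 — none vanishes.
So the germ continues analytically to 5/6.

The point is a regular point.


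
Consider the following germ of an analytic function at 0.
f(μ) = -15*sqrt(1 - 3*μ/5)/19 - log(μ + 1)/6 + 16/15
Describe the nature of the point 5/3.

The point is an algebraic (square-root) branch point.

The term (-15/19)*sqrt(1 - μ/(5/3)) has argument 1 - 5/3/(5/3) = 0 at 5/3: a square-root (algebraic, two-sheeted) branch point; the remaining terms are analytic or single-valued there.


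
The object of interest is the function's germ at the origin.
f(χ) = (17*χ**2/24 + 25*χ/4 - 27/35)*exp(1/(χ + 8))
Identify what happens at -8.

The exponent 1/(χ - (-8)) has a pole at -8, so exp(1/(χ - (-8))) takes every nonzero value near it: an essential singularity (not a pole of any order).

The point is an essential singularity.


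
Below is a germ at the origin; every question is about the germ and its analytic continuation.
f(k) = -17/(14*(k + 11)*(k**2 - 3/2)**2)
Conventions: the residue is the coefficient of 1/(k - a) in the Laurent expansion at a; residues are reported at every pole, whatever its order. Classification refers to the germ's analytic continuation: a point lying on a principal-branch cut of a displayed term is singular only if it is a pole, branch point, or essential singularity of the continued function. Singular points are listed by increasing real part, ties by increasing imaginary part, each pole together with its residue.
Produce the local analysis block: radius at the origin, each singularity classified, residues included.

Denominator factor (k + 11): pole of order 1 at -11, modulus 11.
Denominator factor (k**2 - 3/2)^2: discriminant 6, real irrational roots (1/2)*sqrt(6) and -(1/2)*sqrt(6); poles of order 2, moduli (1/2)*sqrt(6) and (1/2)*sqrt(6).
The radius of convergence is the smallest modulus among the singular points: (1/2)*sqrt(6).
At the order-1 pole -11 set g(k) = (k - (-11))*f(k) = -17/(14*(k**2 - 3/2)**2).
Simple pole: residue = g(a) at a = -11, which is -34/399847.
The factor k**2 - 3/2 splits as (k - a)(k - a') with a = -(1/2)*sqrt(6), a' = (1/2)*sqrt(6). At the order-2 pole a set g(k) = (k - a)^2*f(k) = [-17/(14*(k + 11))] / (k - a')^2.
Order-2 pole: residue = g'(a); g'(-(1/2)*sqrt(6)) = 17/399847 - (43571/7197246)*sqrt(6), so the residue is 17/399847 - (43571/7197246)*sqrt(6).
The factor k**2 - 3/2 splits as (k - a)(k - a') with a = (1/2)*sqrt(6), a' = -(1/2)*sqrt(6). At the order-2 pole a set g(k) = (k - a)^2*f(k) = [-17/(14*(k + 11))] / (k - a')^2.
Order-2 pole: residue = g'(a); g'((1/2)*sqrt(6)) = 17/399847 + (43571/7197246)*sqrt(6), so the residue is 17/399847 + (43571/7197246)*sqrt(6).
List the singular points by increasing real part (a conjugate pair: the negative imaginary part first).

Radius of convergence at 0: (1/2)*sqrt(6).
At -11: a pole of order 1; residue -34/399847.
At -(1/2)*sqrt(6): a pole of order 2; residue 17/399847 - (43571/7197246)*sqrt(6).
At (1/2)*sqrt(6): a pole of order 2; residue 17/399847 + (43571/7197246)*sqrt(6).


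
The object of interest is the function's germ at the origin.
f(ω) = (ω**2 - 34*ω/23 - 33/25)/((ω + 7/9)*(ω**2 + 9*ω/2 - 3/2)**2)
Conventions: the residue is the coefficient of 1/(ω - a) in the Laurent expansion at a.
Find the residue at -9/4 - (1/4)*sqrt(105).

The residue is -819963/72873200 - (508569153/89269670000)*sqrt(105).

The factor ω**2 + 9*ω/2 - 3/2 splits as (ω - a)(ω - a') with a = -9/4 - (1/4)*sqrt(105), a' = -9/4 + (1/4)*sqrt(105). At the order-2 pole a set g(ω) = (ω - a)^2*f(ω) = [(ω**2 - 34*ω/23 - 33/25)/(ω + 7/9)] / (ω - a')^2.
Order-2 pole: residue = g'(a); g'(-9/4 - (1/4)*sqrt(105)) = -819963/72873200 - (508569153/89269670000)*sqrt(105), so the residue is -819963/72873200 - (508569153/89269670000)*sqrt(105).


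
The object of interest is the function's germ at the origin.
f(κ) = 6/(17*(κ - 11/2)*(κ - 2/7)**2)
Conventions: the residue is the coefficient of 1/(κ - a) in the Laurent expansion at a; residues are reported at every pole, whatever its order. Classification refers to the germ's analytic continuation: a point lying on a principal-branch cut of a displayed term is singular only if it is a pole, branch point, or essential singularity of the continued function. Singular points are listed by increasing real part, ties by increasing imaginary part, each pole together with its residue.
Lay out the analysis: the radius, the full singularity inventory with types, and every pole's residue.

Radius of convergence at 0: 2/7.
At 2/7: a pole of order 2; residue -1176/90593.
At 11/2: a pole of order 1; residue 1176/90593.

Denominator factor (κ - 2/7)^2: pole of order 2 at 2/7, modulus 2/7.
Denominator factor (κ - 11/2): pole of order 1 at 11/2, modulus 11/2.
The radius of convergence is the smallest modulus among the singular points: 2/7.
At the order-2 pole 2/7 set g(κ) = (κ - (2/7))^2*f(κ) = 6/(17*(κ - 11/2)).
Order-2 pole: residue = g'(a); g'(2/7) = -1176/90593, so the residue is -1176/90593.
At the order-1 pole 11/2 set g(κ) = (κ - (11/2))*f(κ) = 6/(17*(κ - 2/7)**2).
Simple pole: residue = g(a) at a = 11/2, which is 1176/90593.
List the singular points by increasing real part (a conjugate pair: the negative imaginary part first).


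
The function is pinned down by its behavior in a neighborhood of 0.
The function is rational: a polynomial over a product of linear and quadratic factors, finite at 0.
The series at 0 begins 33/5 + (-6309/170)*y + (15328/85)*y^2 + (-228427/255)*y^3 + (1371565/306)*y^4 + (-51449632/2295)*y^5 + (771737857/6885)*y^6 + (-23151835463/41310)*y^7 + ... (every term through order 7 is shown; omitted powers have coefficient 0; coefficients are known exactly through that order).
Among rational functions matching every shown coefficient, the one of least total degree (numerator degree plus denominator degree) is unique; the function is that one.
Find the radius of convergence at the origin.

No rational of total degree below 4 reproduces all 8 coefficients; solving the [1/3] Pade equations on them gives f(y) = (33/25 - 13*y/34)/((y + 1/5)*(y**2 + y/3 + 1)), whose expansion matches every shown term.
Denominator factor (y + 1/5): pole of order 1 at -1/5, modulus 1/5.
Denominator factor (y**2 + y/3 + 1): discriminant -35/9, complex-conjugate roots (-1/6) + ((1/6)*sqrt(35))*i and (-1/6) - ((1/6)*sqrt(35))*i; poles of order 1, moduli 1 and 1.
The radius of convergence is the smallest modulus among the singular points: 1/5.

The radius of convergence is 1/5.


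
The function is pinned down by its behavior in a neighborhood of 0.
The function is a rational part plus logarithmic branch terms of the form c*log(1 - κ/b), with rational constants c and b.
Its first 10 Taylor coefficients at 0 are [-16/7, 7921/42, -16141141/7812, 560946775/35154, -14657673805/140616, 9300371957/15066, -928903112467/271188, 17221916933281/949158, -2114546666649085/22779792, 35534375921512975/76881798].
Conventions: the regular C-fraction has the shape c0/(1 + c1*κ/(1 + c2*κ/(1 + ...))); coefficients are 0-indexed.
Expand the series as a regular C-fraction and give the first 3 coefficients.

The regular C-fraction coefficients are [-16/7, 7921/96, -562250405/7857632].

Taylor coefficients (read off): a_0 = -16/7, a_1 = 7921/42, a_2 = -16141141/7812.
c0 = a_0 = -16/7. Peel one level at a time: if S = 1 + c*κ/S' with S'(0) = 1, then c is the κ-coefficient of S and S' = c*κ/(S - 1).
S_1 = c0/f = 1 + (7921/96)*κ + (562250405/95232)*κ^2 + ...; c1 = 7921/96.
S_2 = c1*κ/(S_1 - 1) = 1 + (-562250405/7857632)*κ + ...; c2 = -562250405/7857632.


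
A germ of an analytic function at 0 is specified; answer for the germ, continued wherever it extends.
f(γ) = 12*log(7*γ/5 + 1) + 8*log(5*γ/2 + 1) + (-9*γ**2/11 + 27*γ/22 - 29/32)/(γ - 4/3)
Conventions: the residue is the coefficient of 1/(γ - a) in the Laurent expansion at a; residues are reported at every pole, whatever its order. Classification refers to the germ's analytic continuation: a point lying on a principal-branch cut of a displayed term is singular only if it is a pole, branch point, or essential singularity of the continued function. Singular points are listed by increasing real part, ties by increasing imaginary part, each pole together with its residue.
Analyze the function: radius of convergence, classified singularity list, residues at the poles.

Radius of convergence at 0: 2/5.
At -5/7: a logarithmic branch point.
At -2/5: a logarithmic branch point.
At 4/3: a pole of order 1; residue -255/352.

Denominator factor (γ - 4/3): pole of order 1 at 4/3, modulus 4/3.
Branch term (8)*log(1 - γ/(-2/5)): its argument vanishes at γ = -2/5, a logarithmic branch point, modulus 2/5.
Branch term (12)*log(1 - γ/(-5/7)): its argument vanishes at γ = -5/7, a logarithmic branch point, modulus 5/7.
The radius of convergence is the smallest modulus among the singular points: 2/5.
The branch terms are analytic at 4/3 and contribute nothing to the residue; only the rational part matters.
At the order-1 pole 4/3 set g(γ) = (γ - (4/3))*(rational part) = -9*γ**2/11 + 27*γ/22 - 29/32.
Simple pole: residue = g(a) at a = 4/3, which is -255/352.
List the singular points by increasing real part (a conjugate pair: the negative imaginary part first).


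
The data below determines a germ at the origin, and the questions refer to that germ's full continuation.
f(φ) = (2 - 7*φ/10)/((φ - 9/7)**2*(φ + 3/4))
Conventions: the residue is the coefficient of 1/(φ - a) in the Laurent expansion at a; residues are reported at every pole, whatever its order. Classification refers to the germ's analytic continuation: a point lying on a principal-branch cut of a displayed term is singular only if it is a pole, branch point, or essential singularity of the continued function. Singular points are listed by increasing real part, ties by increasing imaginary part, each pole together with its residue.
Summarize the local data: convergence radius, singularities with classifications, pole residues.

Radius of convergence at 0: 3/4.
At -3/4: a pole of order 1; residue 9898/16245.
At 9/7: a pole of order 2; residue -9898/16245.

Denominator factor (φ - 9/7)^2: pole of order 2 at 9/7, modulus 9/7.
Denominator factor (φ + 3/4): pole of order 1 at -3/4, modulus 3/4.
The radius of convergence is the smallest modulus among the singular points: 3/4.
At the order-1 pole -3/4 set g(φ) = (φ - (-3/4))*f(φ) = (2 - 7*φ/10)/(φ - 9/7)**2.
Simple pole: residue = g(a) at a = -3/4, which is 9898/16245.
At the order-2 pole 9/7 set g(φ) = (φ - (9/7))^2*f(φ) = (2 - 7*φ/10)/(φ + 3/4).
Order-2 pole: residue = g'(a); g'(9/7) = -9898/16245, so the residue is -9898/16245.
List the singular points by increasing real part (a conjugate pair: the negative imaginary part first).


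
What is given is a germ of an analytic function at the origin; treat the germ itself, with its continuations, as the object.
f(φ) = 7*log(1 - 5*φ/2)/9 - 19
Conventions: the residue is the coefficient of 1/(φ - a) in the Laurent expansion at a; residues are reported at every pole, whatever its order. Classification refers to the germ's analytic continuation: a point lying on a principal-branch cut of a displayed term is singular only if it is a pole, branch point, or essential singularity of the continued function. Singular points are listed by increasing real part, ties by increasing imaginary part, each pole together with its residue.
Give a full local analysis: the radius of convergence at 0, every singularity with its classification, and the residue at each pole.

Branch term (7/9)*log(1 - φ/(2/5)): its argument vanishes at φ = 2/5, a logarithmic branch point, modulus 2/5.
The radius of convergence is the smallest modulus among the singular points: 2/5.

Radius of convergence at 0: 2/5.
At 2/5: a logarithmic branch point.


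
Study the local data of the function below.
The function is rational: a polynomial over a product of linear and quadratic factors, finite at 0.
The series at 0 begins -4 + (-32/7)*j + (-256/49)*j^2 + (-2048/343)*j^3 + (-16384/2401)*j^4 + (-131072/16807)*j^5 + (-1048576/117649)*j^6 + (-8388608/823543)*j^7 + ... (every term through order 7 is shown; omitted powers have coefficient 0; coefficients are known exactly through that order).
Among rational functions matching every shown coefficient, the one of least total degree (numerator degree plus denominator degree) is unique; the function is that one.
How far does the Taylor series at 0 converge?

No rational of total degree below 1 reproduces all 8 coefficients; solving the [0/1] Pade equations on them gives f(j) = 7/(2*(j - 7/8)), whose expansion matches every shown term.
Denominator factor (j - 7/8): pole of order 1 at 7/8, modulus 7/8.
The radius of convergence is the smallest modulus among the singular points: 7/8.

The radius of convergence is 7/8.


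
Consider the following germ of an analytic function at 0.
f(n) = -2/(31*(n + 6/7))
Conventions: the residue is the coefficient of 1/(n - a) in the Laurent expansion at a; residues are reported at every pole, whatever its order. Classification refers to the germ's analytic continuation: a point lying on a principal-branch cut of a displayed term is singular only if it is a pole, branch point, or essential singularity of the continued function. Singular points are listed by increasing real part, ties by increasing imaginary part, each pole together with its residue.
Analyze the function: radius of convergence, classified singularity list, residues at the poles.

Radius of convergence at 0: 6/7.
At -6/7: a pole of order 1; residue -2/31.

Denominator factor (n + 6/7): pole of order 1 at -6/7, modulus 6/7.
The radius of convergence is the smallest modulus among the singular points: 6/7.
At the order-1 pole -6/7 set g(n) = (n - (-6/7))*f(n) = -2/31.
Simple pole: residue = g(a) at a = -6/7, which is -2/31.


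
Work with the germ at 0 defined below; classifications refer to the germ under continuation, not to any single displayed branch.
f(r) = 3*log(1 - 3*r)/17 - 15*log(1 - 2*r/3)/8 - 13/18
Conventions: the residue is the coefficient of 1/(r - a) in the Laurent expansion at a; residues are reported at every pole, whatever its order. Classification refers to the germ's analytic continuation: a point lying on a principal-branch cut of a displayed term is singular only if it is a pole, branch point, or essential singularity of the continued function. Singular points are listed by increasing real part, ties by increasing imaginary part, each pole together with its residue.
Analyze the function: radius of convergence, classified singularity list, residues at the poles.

Branch term (3/17)*log(1 - r/(1/3)): its argument vanishes at r = 1/3, a logarithmic branch point, modulus 1/3.
Branch term (-15/8)*log(1 - r/(3/2)): its argument vanishes at r = 3/2, a logarithmic branch point, modulus 3/2.
The radius of convergence is the smallest modulus among the singular points: 1/3.
List the singular points by increasing real part (a conjugate pair: the negative imaginary part first).

Radius of convergence at 0: 1/3.
At 1/3: a logarithmic branch point.
At 3/2: a logarithmic branch point.


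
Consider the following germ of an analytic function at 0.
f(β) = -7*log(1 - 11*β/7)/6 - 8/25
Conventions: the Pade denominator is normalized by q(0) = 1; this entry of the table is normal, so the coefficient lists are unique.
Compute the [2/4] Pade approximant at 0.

The Pade approximant has numerator coefficients [-8/25, 164993293/67427850, -10843984019/4719949500]; denominator coefficients [1, -861991/449519, 65602009/94398990, 616495/9439899, 13769195/792951516].

Taylor coefficients needed (expand at 0): a_0 = -8/25, a_1 = 11/6, a_2 = 121/84, a_3 = 1331/882, a_4 = 14641/8232, a_5 = 161051/72030, a_6 = 1771561/605052.
Write the denominator as Q(β) = 1 + q1*β + q2*β^2 + q3*β^3 + q4*β^4. Requiring Q*f - P = O(β^7) with deg P <= 2 kills the coefficients of β^3..β^6 in Q*f:
  β^3: a_3 + q1*a_2 + q2*a_1 + q3*a_0 = 0, i.e. 1331/882 + (121/84)*q1 + (11/6)*q2 + (-8/25)*q3 = 0.
  β^4: a_4 + q1*a_3 + q2*a_2 + q3*a_1 + q4*a_0 = 0, i.e. 14641/8232 + (1331/882)*q1 + (121/84)*q2 + (11/6)*q3 + (-8/25)*q4 = 0.
  β^5: a_5 + q1*a_4 + q2*a_3 + q3*a_2 + q4*a_1 = 0, i.e. 161051/72030 + (14641/8232)*q1 + (1331/882)*q2 + (121/84)*q3 + (11/6)*q4 = 0.
  β^6: a_6 + q1*a_5 + q2*a_4 + q3*a_3 + q4*a_2 = 0, i.e. 1771561/605052 + (161051/72030)*q1 + (14641/8232)*q2 + (1331/882)*q3 + (121/84)*q4 = 0.
Solving this linear system: q1 = -861991/449519, q2 = 65602009/94398990, q3 = 616495/9439899, q4 = 13769195/792951516.
The numerator is Q*f truncated at degree 2: P0 = a_0 = -8/25; P1 = a_1 + q1*a_0 = 164993293/67427850; P2 = a_2 + q1*a_1 + q2*a_0 = -10843984019/4719949500.


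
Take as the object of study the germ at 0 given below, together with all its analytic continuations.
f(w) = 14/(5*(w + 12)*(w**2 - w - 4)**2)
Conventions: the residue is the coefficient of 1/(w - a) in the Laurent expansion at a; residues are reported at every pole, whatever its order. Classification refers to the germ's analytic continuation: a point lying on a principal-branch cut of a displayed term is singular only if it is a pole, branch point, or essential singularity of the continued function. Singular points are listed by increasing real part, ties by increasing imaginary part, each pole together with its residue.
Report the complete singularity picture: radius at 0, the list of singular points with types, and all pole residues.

Denominator factor (w**2 - w - 4)^2: discriminant 17, real irrational roots 1/2 + (1/2)*sqrt(17) and 1/2 - (1/2)*sqrt(17); poles of order 2, moduli 1/2 + (1/2)*sqrt(17) and -1/2 + (1/2)*sqrt(17).
Denominator factor (w + 12): pole of order 1 at -12, modulus 12.
The radius of convergence is the smallest modulus among the singular points: -1/2 + (1/2)*sqrt(17).
At the order-1 pole -12 set g(w) = (w - (-12))*f(w) = 14/(5*(w**2 - w - 4)**2).
Simple pole: residue = g(a) at a = -12, which is 7/57760.
The factor w**2 - w - 4 splits as (w - a)(w - a') with a = 1/2 - (1/2)*sqrt(17), a' = 1/2 + (1/2)*sqrt(17). At the order-2 pole a set g(w) = (w - a)^2*f(w) = [14/(5*(w + 12))] / (w - a')^2.
Order-2 pole: residue = g'(a); g'(1/2 - (1/2)*sqrt(17)) = -7/115520 + (10045/6677056)*sqrt(17), so the residue is -7/115520 + (10045/6677056)*sqrt(17).
The factor w**2 - w - 4 splits as (w - a)(w - a') with a = 1/2 + (1/2)*sqrt(17), a' = 1/2 - (1/2)*sqrt(17). At the order-2 pole a set g(w) = (w - a)^2*f(w) = [14/(5*(w + 12))] / (w - a')^2.
Order-2 pole: residue = g'(a); g'(1/2 + (1/2)*sqrt(17)) = -7/115520 - (10045/6677056)*sqrt(17), so the residue is -7/115520 - (10045/6677056)*sqrt(17).
List the singular points by increasing real part (a conjugate pair: the negative imaginary part first).

Radius of convergence at 0: -1/2 + (1/2)*sqrt(17).
At -12: a pole of order 1; residue 7/57760.
At 1/2 - (1/2)*sqrt(17): a pole of order 2; residue -7/115520 + (10045/6677056)*sqrt(17).
At 1/2 + (1/2)*sqrt(17): a pole of order 2; residue -7/115520 - (10045/6677056)*sqrt(17).


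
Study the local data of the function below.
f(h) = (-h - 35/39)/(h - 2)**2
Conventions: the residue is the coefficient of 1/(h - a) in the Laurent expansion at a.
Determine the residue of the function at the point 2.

At the order-2 pole 2 set g(h) = (h - (2))^2*f(h) = -h - 35/39.
Order-2 pole: residue = g'(a); g'(2) = -1, so the residue is -1.

The residue is -1.


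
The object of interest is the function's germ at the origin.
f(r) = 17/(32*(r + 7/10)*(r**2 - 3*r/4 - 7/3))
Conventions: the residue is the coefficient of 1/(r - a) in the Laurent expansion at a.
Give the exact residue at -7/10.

The residue is -1275/3164.

At the order-1 pole -7/10 set g(r) = (r - (-7/10))*f(r) = 17/(32*(r**2 - 3*r/4 - 7/3)).
Simple pole: residue = g(a) at a = -7/10, which is -1275/3164.


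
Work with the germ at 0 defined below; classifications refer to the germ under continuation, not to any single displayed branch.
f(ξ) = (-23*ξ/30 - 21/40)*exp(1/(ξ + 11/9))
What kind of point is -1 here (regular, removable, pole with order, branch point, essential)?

The point is a regular point.

There is no denominator, hence no pole anywhere.
The essential point of exp(1/(ξ - (-11/9))) is -11/9, not -1.
So the germ continues analytically to -1.


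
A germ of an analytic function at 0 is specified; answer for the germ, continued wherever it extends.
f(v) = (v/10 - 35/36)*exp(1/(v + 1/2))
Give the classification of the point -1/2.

The point is an essential singularity.

The exponent 1/(v - (-1/2)) has a pole at -1/2, so exp(1/(v - (-1/2))) takes every nonzero value near it: an essential singularity (not a pole of any order).


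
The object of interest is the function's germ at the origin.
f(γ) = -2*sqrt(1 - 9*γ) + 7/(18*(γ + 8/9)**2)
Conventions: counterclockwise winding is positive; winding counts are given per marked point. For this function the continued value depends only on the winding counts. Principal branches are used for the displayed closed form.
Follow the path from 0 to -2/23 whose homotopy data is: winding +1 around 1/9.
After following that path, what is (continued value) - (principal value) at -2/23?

The rational part is single-valued and drops out of the difference; each branch term changes only by its own monodromy.
(-2)*sqrt(1 - γ/(1/9)): winding +1 is odd, the square root flips sign, contributing -2*(-2)*sqrt(1 - (-2/23)/(1/9)) = -2*(-2)*sqrt(41/23) = (4/23)*sqrt(943).
Summing the contributions at γ = -2/23 gives (4/23)*sqrt(943).

Continued minus principal equals (4/23)*sqrt(943).


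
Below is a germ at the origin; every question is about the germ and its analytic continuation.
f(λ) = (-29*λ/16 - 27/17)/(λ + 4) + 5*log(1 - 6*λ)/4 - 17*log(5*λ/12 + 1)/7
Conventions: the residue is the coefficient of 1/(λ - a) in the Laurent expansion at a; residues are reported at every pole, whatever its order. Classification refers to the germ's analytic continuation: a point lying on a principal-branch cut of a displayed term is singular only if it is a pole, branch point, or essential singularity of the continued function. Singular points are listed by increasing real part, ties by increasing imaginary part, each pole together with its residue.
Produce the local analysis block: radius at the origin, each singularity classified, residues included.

Denominator factor (λ + 4): pole of order 1 at -4, modulus 4.
Branch term (-17/7)*log(1 - λ/(-12/5)): its argument vanishes at λ = -12/5, a logarithmic branch point, modulus 12/5.
Branch term (5/4)*log(1 - λ/(1/6)): its argument vanishes at λ = 1/6, a logarithmic branch point, modulus 1/6.
The radius of convergence is the smallest modulus among the singular points: 1/6.
The branch terms are analytic at -4 and contribute nothing to the residue; only the rational part matters.
At the order-1 pole -4 set g(λ) = (λ - (-4))*(rational part) = -29*λ/16 - 27/17.
Simple pole: residue = g(a) at a = -4, which is 385/68.
List the singular points by increasing real part (a conjugate pair: the negative imaginary part first).

Radius of convergence at 0: 1/6.
At -4: a pole of order 1; residue 385/68.
At -12/5: a logarithmic branch point.
At 1/6: a logarithmic branch point.
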